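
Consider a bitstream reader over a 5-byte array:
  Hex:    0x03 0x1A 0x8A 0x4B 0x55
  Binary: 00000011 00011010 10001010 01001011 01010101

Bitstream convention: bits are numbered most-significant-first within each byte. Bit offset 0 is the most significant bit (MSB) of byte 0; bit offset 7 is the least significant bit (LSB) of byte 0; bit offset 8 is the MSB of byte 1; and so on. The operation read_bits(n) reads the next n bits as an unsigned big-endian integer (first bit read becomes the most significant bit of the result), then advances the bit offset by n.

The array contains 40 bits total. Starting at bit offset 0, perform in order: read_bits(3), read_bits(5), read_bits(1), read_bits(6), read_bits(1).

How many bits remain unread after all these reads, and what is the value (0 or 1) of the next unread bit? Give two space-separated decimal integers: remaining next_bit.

Answer: 24 1

Derivation:
Read 1: bits[0:3] width=3 -> value=0 (bin 000); offset now 3 = byte 0 bit 3; 37 bits remain
Read 2: bits[3:8] width=5 -> value=3 (bin 00011); offset now 8 = byte 1 bit 0; 32 bits remain
Read 3: bits[8:9] width=1 -> value=0 (bin 0); offset now 9 = byte 1 bit 1; 31 bits remain
Read 4: bits[9:15] width=6 -> value=13 (bin 001101); offset now 15 = byte 1 bit 7; 25 bits remain
Read 5: bits[15:16] width=1 -> value=0 (bin 0); offset now 16 = byte 2 bit 0; 24 bits remain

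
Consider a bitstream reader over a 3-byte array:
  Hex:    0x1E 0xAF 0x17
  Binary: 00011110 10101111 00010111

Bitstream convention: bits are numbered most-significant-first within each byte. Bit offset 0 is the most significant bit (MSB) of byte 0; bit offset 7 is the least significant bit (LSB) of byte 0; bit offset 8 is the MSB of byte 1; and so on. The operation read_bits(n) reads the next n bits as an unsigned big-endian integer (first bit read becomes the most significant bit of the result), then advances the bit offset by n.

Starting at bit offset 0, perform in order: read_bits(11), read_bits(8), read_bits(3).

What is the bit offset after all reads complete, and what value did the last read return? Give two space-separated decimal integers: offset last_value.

Read 1: bits[0:11] width=11 -> value=245 (bin 00011110101); offset now 11 = byte 1 bit 3; 13 bits remain
Read 2: bits[11:19] width=8 -> value=120 (bin 01111000); offset now 19 = byte 2 bit 3; 5 bits remain
Read 3: bits[19:22] width=3 -> value=5 (bin 101); offset now 22 = byte 2 bit 6; 2 bits remain

Answer: 22 5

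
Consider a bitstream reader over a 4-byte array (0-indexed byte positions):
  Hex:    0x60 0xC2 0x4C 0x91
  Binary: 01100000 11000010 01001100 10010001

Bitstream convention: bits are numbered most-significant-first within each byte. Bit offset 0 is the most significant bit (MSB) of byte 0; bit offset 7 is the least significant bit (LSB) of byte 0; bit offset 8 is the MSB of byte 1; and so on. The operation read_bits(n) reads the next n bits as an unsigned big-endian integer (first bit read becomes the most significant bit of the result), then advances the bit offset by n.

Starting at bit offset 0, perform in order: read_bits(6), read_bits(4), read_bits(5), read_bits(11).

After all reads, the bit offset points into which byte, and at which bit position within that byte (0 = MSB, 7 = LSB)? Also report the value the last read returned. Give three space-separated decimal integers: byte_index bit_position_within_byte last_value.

Read 1: bits[0:6] width=6 -> value=24 (bin 011000); offset now 6 = byte 0 bit 6; 26 bits remain
Read 2: bits[6:10] width=4 -> value=3 (bin 0011); offset now 10 = byte 1 bit 2; 22 bits remain
Read 3: bits[10:15] width=5 -> value=1 (bin 00001); offset now 15 = byte 1 bit 7; 17 bits remain
Read 4: bits[15:26] width=11 -> value=306 (bin 00100110010); offset now 26 = byte 3 bit 2; 6 bits remain

Answer: 3 2 306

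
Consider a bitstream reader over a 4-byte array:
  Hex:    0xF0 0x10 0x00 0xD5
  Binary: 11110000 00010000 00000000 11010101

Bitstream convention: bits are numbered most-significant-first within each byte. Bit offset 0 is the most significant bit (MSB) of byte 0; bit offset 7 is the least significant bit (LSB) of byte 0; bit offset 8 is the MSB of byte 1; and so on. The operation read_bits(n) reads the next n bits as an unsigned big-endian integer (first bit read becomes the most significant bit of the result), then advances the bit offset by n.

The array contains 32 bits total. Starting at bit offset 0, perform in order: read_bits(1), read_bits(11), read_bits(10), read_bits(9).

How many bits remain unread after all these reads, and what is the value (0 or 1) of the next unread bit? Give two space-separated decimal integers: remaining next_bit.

Answer: 1 1

Derivation:
Read 1: bits[0:1] width=1 -> value=1 (bin 1); offset now 1 = byte 0 bit 1; 31 bits remain
Read 2: bits[1:12] width=11 -> value=1793 (bin 11100000001); offset now 12 = byte 1 bit 4; 20 bits remain
Read 3: bits[12:22] width=10 -> value=0 (bin 0000000000); offset now 22 = byte 2 bit 6; 10 bits remain
Read 4: bits[22:31] width=9 -> value=106 (bin 001101010); offset now 31 = byte 3 bit 7; 1 bits remain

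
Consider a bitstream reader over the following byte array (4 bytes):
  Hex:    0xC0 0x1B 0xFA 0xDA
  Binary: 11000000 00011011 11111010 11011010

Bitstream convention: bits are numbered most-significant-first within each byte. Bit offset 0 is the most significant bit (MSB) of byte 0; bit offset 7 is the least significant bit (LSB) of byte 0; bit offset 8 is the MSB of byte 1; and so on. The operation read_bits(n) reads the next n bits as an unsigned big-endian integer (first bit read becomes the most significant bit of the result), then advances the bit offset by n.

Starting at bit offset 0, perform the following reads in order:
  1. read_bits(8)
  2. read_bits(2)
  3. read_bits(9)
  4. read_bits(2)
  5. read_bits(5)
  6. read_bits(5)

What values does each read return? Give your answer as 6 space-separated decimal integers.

Read 1: bits[0:8] width=8 -> value=192 (bin 11000000); offset now 8 = byte 1 bit 0; 24 bits remain
Read 2: bits[8:10] width=2 -> value=0 (bin 00); offset now 10 = byte 1 bit 2; 22 bits remain
Read 3: bits[10:19] width=9 -> value=223 (bin 011011111); offset now 19 = byte 2 bit 3; 13 bits remain
Read 4: bits[19:21] width=2 -> value=3 (bin 11); offset now 21 = byte 2 bit 5; 11 bits remain
Read 5: bits[21:26] width=5 -> value=11 (bin 01011); offset now 26 = byte 3 bit 2; 6 bits remain
Read 6: bits[26:31] width=5 -> value=13 (bin 01101); offset now 31 = byte 3 bit 7; 1 bits remain

Answer: 192 0 223 3 11 13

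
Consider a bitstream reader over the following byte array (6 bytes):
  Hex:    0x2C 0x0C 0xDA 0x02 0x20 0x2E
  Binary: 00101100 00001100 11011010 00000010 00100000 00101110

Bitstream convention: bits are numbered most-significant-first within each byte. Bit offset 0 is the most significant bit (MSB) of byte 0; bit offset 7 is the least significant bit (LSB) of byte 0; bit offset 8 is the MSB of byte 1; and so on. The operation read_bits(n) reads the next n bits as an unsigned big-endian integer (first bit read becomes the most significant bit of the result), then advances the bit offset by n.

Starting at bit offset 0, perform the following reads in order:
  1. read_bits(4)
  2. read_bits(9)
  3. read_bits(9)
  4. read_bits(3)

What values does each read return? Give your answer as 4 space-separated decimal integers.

Read 1: bits[0:4] width=4 -> value=2 (bin 0010); offset now 4 = byte 0 bit 4; 44 bits remain
Read 2: bits[4:13] width=9 -> value=385 (bin 110000001); offset now 13 = byte 1 bit 5; 35 bits remain
Read 3: bits[13:22] width=9 -> value=310 (bin 100110110); offset now 22 = byte 2 bit 6; 26 bits remain
Read 4: bits[22:25] width=3 -> value=4 (bin 100); offset now 25 = byte 3 bit 1; 23 bits remain

Answer: 2 385 310 4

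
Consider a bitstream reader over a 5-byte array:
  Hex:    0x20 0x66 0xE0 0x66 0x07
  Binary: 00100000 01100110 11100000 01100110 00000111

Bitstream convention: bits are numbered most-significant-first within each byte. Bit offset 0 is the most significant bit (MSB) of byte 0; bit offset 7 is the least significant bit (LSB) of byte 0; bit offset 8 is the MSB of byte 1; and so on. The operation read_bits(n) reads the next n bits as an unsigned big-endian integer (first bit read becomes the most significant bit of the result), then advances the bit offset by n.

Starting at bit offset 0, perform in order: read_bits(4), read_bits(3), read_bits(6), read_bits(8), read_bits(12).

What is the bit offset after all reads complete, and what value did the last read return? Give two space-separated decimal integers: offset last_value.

Read 1: bits[0:4] width=4 -> value=2 (bin 0010); offset now 4 = byte 0 bit 4; 36 bits remain
Read 2: bits[4:7] width=3 -> value=0 (bin 000); offset now 7 = byte 0 bit 7; 33 bits remain
Read 3: bits[7:13] width=6 -> value=12 (bin 001100); offset now 13 = byte 1 bit 5; 27 bits remain
Read 4: bits[13:21] width=8 -> value=220 (bin 11011100); offset now 21 = byte 2 bit 5; 19 bits remain
Read 5: bits[21:33] width=12 -> value=204 (bin 000011001100); offset now 33 = byte 4 bit 1; 7 bits remain

Answer: 33 204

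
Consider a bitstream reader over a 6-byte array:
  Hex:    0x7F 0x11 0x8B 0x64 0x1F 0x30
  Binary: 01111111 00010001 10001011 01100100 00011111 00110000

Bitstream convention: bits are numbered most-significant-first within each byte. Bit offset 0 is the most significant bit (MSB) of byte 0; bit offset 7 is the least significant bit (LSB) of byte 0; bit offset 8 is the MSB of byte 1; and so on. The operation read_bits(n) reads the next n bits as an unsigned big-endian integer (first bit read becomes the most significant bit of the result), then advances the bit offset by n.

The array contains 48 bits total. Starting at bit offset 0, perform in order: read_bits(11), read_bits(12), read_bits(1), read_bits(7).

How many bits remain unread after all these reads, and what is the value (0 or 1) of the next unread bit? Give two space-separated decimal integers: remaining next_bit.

Answer: 17 0

Derivation:
Read 1: bits[0:11] width=11 -> value=1016 (bin 01111111000); offset now 11 = byte 1 bit 3; 37 bits remain
Read 2: bits[11:23] width=12 -> value=2245 (bin 100011000101); offset now 23 = byte 2 bit 7; 25 bits remain
Read 3: bits[23:24] width=1 -> value=1 (bin 1); offset now 24 = byte 3 bit 0; 24 bits remain
Read 4: bits[24:31] width=7 -> value=50 (bin 0110010); offset now 31 = byte 3 bit 7; 17 bits remain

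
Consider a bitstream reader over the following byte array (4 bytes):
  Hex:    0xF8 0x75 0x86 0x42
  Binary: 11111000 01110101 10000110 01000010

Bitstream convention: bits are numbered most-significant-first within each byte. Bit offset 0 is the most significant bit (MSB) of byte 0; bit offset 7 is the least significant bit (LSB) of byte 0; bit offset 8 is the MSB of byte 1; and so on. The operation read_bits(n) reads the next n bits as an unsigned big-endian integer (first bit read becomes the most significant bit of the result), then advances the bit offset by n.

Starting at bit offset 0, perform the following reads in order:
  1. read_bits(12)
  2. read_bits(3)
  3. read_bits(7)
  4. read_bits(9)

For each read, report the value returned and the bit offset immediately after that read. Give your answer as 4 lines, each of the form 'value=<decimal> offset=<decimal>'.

Answer: value=3975 offset=12
value=2 offset=15
value=97 offset=22
value=289 offset=31

Derivation:
Read 1: bits[0:12] width=12 -> value=3975 (bin 111110000111); offset now 12 = byte 1 bit 4; 20 bits remain
Read 2: bits[12:15] width=3 -> value=2 (bin 010); offset now 15 = byte 1 bit 7; 17 bits remain
Read 3: bits[15:22] width=7 -> value=97 (bin 1100001); offset now 22 = byte 2 bit 6; 10 bits remain
Read 4: bits[22:31] width=9 -> value=289 (bin 100100001); offset now 31 = byte 3 bit 7; 1 bits remain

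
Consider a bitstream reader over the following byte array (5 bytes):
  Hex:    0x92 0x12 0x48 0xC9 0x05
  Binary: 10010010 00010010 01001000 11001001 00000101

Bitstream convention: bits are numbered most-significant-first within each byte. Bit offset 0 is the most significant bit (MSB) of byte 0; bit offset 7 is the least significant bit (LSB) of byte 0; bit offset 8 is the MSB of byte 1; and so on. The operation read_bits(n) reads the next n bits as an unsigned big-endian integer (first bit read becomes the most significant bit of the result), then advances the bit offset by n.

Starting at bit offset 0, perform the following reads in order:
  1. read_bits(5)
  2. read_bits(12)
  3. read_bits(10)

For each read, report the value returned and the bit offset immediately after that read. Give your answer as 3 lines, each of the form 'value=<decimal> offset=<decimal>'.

Read 1: bits[0:5] width=5 -> value=18 (bin 10010); offset now 5 = byte 0 bit 5; 35 bits remain
Read 2: bits[5:17] width=12 -> value=1060 (bin 010000100100); offset now 17 = byte 2 bit 1; 23 bits remain
Read 3: bits[17:27] width=10 -> value=582 (bin 1001000110); offset now 27 = byte 3 bit 3; 13 bits remain

Answer: value=18 offset=5
value=1060 offset=17
value=582 offset=27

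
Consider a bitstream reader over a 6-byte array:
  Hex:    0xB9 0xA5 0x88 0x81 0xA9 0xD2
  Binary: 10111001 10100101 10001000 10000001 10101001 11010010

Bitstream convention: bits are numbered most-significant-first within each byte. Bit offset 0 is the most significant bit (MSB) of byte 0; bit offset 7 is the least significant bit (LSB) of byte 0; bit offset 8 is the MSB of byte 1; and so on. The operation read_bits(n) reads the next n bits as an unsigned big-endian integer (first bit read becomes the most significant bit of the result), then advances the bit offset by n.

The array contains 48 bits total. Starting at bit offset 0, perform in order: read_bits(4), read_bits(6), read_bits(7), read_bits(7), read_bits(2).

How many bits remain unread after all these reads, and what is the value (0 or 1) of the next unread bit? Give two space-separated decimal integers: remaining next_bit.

Read 1: bits[0:4] width=4 -> value=11 (bin 1011); offset now 4 = byte 0 bit 4; 44 bits remain
Read 2: bits[4:10] width=6 -> value=38 (bin 100110); offset now 10 = byte 1 bit 2; 38 bits remain
Read 3: bits[10:17] width=7 -> value=75 (bin 1001011); offset now 17 = byte 2 bit 1; 31 bits remain
Read 4: bits[17:24] width=7 -> value=8 (bin 0001000); offset now 24 = byte 3 bit 0; 24 bits remain
Read 5: bits[24:26] width=2 -> value=2 (bin 10); offset now 26 = byte 3 bit 2; 22 bits remain

Answer: 22 0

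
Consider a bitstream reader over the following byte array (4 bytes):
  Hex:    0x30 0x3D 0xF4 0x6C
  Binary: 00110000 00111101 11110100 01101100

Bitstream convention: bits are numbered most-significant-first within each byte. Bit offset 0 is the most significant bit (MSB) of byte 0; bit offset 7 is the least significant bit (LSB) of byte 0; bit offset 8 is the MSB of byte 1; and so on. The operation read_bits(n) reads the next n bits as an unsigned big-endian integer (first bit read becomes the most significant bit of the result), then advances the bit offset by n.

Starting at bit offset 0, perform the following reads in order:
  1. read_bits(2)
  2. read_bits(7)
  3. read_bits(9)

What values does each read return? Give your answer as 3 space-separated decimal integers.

Read 1: bits[0:2] width=2 -> value=0 (bin 00); offset now 2 = byte 0 bit 2; 30 bits remain
Read 2: bits[2:9] width=7 -> value=96 (bin 1100000); offset now 9 = byte 1 bit 1; 23 bits remain
Read 3: bits[9:18] width=9 -> value=247 (bin 011110111); offset now 18 = byte 2 bit 2; 14 bits remain

Answer: 0 96 247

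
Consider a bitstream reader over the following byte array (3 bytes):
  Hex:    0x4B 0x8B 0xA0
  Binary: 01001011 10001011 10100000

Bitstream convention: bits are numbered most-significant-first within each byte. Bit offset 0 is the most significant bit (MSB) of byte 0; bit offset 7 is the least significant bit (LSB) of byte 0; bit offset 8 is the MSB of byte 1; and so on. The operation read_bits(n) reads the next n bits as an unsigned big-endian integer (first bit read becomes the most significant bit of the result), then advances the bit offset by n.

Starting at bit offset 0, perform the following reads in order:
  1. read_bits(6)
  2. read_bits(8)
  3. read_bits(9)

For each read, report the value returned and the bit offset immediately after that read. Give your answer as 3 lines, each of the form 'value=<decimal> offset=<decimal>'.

Answer: value=18 offset=6
value=226 offset=14
value=464 offset=23

Derivation:
Read 1: bits[0:6] width=6 -> value=18 (bin 010010); offset now 6 = byte 0 bit 6; 18 bits remain
Read 2: bits[6:14] width=8 -> value=226 (bin 11100010); offset now 14 = byte 1 bit 6; 10 bits remain
Read 3: bits[14:23] width=9 -> value=464 (bin 111010000); offset now 23 = byte 2 bit 7; 1 bits remain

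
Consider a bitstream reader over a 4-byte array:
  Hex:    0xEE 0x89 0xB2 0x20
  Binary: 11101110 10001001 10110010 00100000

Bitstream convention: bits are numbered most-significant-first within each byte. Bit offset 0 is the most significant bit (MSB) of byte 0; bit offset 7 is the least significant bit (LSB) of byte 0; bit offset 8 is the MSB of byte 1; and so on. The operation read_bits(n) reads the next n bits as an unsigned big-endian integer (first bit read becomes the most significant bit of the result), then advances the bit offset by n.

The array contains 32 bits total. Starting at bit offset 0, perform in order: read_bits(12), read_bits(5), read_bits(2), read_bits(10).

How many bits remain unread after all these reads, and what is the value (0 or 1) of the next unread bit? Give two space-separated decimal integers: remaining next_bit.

Answer: 3 0

Derivation:
Read 1: bits[0:12] width=12 -> value=3816 (bin 111011101000); offset now 12 = byte 1 bit 4; 20 bits remain
Read 2: bits[12:17] width=5 -> value=19 (bin 10011); offset now 17 = byte 2 bit 1; 15 bits remain
Read 3: bits[17:19] width=2 -> value=1 (bin 01); offset now 19 = byte 2 bit 3; 13 bits remain
Read 4: bits[19:29] width=10 -> value=580 (bin 1001000100); offset now 29 = byte 3 bit 5; 3 bits remain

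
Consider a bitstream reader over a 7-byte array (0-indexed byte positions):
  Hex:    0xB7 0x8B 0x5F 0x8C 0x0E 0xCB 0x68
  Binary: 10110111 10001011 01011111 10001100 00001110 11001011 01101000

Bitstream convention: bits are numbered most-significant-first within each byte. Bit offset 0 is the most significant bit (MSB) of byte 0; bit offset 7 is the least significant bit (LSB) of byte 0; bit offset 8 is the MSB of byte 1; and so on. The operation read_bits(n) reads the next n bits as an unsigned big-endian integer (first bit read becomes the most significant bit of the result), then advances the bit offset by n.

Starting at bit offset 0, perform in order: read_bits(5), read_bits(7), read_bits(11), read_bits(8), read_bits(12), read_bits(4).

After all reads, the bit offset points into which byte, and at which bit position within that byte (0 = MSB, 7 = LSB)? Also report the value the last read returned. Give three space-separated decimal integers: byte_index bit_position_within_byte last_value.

Read 1: bits[0:5] width=5 -> value=22 (bin 10110); offset now 5 = byte 0 bit 5; 51 bits remain
Read 2: bits[5:12] width=7 -> value=120 (bin 1111000); offset now 12 = byte 1 bit 4; 44 bits remain
Read 3: bits[12:23] width=11 -> value=1455 (bin 10110101111); offset now 23 = byte 2 bit 7; 33 bits remain
Read 4: bits[23:31] width=8 -> value=198 (bin 11000110); offset now 31 = byte 3 bit 7; 25 bits remain
Read 5: bits[31:43] width=12 -> value=118 (bin 000001110110); offset now 43 = byte 5 bit 3; 13 bits remain
Read 6: bits[43:47] width=4 -> value=5 (bin 0101); offset now 47 = byte 5 bit 7; 9 bits remain

Answer: 5 7 5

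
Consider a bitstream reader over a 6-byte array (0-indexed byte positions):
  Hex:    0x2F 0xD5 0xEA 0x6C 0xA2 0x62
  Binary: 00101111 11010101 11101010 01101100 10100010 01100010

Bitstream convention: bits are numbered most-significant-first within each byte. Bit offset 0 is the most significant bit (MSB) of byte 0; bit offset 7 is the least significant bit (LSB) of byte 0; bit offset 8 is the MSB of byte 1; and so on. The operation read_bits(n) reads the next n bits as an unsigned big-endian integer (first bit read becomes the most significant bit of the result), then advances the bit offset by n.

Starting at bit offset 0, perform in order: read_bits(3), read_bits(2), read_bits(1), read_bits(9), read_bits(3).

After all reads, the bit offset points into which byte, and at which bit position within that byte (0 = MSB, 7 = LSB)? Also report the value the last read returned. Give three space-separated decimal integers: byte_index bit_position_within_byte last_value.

Answer: 2 2 7

Derivation:
Read 1: bits[0:3] width=3 -> value=1 (bin 001); offset now 3 = byte 0 bit 3; 45 bits remain
Read 2: bits[3:5] width=2 -> value=1 (bin 01); offset now 5 = byte 0 bit 5; 43 bits remain
Read 3: bits[5:6] width=1 -> value=1 (bin 1); offset now 6 = byte 0 bit 6; 42 bits remain
Read 4: bits[6:15] width=9 -> value=490 (bin 111101010); offset now 15 = byte 1 bit 7; 33 bits remain
Read 5: bits[15:18] width=3 -> value=7 (bin 111); offset now 18 = byte 2 bit 2; 30 bits remain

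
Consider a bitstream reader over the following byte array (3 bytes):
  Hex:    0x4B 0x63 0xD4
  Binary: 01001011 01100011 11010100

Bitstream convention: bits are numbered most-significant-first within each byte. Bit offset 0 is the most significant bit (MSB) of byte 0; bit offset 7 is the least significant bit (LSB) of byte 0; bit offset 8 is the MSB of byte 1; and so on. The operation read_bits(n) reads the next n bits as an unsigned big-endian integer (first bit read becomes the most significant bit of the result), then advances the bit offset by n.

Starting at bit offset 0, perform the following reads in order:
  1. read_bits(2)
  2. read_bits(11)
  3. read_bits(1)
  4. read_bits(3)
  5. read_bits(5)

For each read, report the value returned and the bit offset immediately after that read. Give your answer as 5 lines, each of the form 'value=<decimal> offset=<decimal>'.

Answer: value=1 offset=2
value=364 offset=13
value=0 offset=14
value=7 offset=17
value=21 offset=22

Derivation:
Read 1: bits[0:2] width=2 -> value=1 (bin 01); offset now 2 = byte 0 bit 2; 22 bits remain
Read 2: bits[2:13] width=11 -> value=364 (bin 00101101100); offset now 13 = byte 1 bit 5; 11 bits remain
Read 3: bits[13:14] width=1 -> value=0 (bin 0); offset now 14 = byte 1 bit 6; 10 bits remain
Read 4: bits[14:17] width=3 -> value=7 (bin 111); offset now 17 = byte 2 bit 1; 7 bits remain
Read 5: bits[17:22] width=5 -> value=21 (bin 10101); offset now 22 = byte 2 bit 6; 2 bits remain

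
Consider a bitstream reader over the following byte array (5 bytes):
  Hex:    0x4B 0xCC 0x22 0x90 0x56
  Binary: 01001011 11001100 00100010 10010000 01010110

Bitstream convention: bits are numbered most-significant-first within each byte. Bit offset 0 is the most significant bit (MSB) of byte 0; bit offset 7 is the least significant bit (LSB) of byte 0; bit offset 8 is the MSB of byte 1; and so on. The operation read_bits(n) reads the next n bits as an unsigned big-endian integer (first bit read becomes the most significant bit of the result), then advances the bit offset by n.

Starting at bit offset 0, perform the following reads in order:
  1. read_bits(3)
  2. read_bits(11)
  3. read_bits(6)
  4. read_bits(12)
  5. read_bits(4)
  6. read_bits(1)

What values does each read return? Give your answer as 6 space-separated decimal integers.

Read 1: bits[0:3] width=3 -> value=2 (bin 010); offset now 3 = byte 0 bit 3; 37 bits remain
Read 2: bits[3:14] width=11 -> value=755 (bin 01011110011); offset now 14 = byte 1 bit 6; 26 bits remain
Read 3: bits[14:20] width=6 -> value=2 (bin 000010); offset now 20 = byte 2 bit 4; 20 bits remain
Read 4: bits[20:32] width=12 -> value=656 (bin 001010010000); offset now 32 = byte 4 bit 0; 8 bits remain
Read 5: bits[32:36] width=4 -> value=5 (bin 0101); offset now 36 = byte 4 bit 4; 4 bits remain
Read 6: bits[36:37] width=1 -> value=0 (bin 0); offset now 37 = byte 4 bit 5; 3 bits remain

Answer: 2 755 2 656 5 0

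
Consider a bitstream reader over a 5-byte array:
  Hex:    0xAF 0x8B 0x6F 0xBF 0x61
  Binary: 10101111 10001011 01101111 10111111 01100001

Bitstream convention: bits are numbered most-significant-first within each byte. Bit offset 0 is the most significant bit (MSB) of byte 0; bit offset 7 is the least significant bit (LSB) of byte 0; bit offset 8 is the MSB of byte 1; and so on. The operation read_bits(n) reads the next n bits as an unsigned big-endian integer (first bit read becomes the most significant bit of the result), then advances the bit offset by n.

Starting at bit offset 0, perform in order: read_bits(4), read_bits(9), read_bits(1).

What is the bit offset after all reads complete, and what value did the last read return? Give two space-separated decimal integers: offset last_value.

Read 1: bits[0:4] width=4 -> value=10 (bin 1010); offset now 4 = byte 0 bit 4; 36 bits remain
Read 2: bits[4:13] width=9 -> value=497 (bin 111110001); offset now 13 = byte 1 bit 5; 27 bits remain
Read 3: bits[13:14] width=1 -> value=0 (bin 0); offset now 14 = byte 1 bit 6; 26 bits remain

Answer: 14 0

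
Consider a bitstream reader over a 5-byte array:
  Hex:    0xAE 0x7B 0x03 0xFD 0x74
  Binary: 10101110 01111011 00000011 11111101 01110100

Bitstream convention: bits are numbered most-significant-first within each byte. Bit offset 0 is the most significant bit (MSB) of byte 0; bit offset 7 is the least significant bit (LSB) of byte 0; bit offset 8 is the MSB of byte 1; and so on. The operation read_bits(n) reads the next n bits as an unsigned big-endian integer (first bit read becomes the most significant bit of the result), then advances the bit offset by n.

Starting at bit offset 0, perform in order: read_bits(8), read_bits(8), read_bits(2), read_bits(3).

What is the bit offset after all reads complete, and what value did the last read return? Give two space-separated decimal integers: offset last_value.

Read 1: bits[0:8] width=8 -> value=174 (bin 10101110); offset now 8 = byte 1 bit 0; 32 bits remain
Read 2: bits[8:16] width=8 -> value=123 (bin 01111011); offset now 16 = byte 2 bit 0; 24 bits remain
Read 3: bits[16:18] width=2 -> value=0 (bin 00); offset now 18 = byte 2 bit 2; 22 bits remain
Read 4: bits[18:21] width=3 -> value=0 (bin 000); offset now 21 = byte 2 bit 5; 19 bits remain

Answer: 21 0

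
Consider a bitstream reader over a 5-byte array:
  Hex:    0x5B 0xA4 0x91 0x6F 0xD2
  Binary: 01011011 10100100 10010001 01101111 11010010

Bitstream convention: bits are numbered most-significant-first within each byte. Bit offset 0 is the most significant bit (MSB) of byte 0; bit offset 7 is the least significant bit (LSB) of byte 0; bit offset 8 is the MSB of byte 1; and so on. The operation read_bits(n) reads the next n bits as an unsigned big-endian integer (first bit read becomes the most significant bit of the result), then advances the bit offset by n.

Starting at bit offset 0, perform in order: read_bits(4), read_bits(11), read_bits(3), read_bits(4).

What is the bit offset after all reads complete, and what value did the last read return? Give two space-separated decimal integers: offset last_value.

Read 1: bits[0:4] width=4 -> value=5 (bin 0101); offset now 4 = byte 0 bit 4; 36 bits remain
Read 2: bits[4:15] width=11 -> value=1490 (bin 10111010010); offset now 15 = byte 1 bit 7; 25 bits remain
Read 3: bits[15:18] width=3 -> value=2 (bin 010); offset now 18 = byte 2 bit 2; 22 bits remain
Read 4: bits[18:22] width=4 -> value=4 (bin 0100); offset now 22 = byte 2 bit 6; 18 bits remain

Answer: 22 4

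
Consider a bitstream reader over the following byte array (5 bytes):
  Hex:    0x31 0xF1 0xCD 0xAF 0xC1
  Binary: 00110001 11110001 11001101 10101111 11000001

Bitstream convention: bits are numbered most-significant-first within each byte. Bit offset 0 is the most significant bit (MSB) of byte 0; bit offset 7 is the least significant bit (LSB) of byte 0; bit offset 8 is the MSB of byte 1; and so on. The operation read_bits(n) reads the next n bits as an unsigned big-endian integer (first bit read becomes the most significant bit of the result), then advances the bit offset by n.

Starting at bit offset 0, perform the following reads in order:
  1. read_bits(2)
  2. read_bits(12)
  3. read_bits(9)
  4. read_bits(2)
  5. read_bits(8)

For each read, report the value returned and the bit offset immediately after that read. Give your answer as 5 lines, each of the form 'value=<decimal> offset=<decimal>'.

Answer: value=0 offset=2
value=3196 offset=14
value=230 offset=23
value=3 offset=25
value=95 offset=33

Derivation:
Read 1: bits[0:2] width=2 -> value=0 (bin 00); offset now 2 = byte 0 bit 2; 38 bits remain
Read 2: bits[2:14] width=12 -> value=3196 (bin 110001111100); offset now 14 = byte 1 bit 6; 26 bits remain
Read 3: bits[14:23] width=9 -> value=230 (bin 011100110); offset now 23 = byte 2 bit 7; 17 bits remain
Read 4: bits[23:25] width=2 -> value=3 (bin 11); offset now 25 = byte 3 bit 1; 15 bits remain
Read 5: bits[25:33] width=8 -> value=95 (bin 01011111); offset now 33 = byte 4 bit 1; 7 bits remain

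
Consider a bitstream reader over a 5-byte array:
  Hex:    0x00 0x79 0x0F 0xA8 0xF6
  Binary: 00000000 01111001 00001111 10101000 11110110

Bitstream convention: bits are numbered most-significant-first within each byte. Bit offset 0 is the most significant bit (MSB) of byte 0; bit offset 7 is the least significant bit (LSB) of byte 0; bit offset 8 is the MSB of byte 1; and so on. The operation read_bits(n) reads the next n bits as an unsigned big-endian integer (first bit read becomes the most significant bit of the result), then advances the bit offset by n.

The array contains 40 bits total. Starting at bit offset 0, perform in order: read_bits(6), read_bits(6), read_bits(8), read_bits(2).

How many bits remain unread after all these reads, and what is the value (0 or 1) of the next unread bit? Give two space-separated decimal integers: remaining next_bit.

Read 1: bits[0:6] width=6 -> value=0 (bin 000000); offset now 6 = byte 0 bit 6; 34 bits remain
Read 2: bits[6:12] width=6 -> value=7 (bin 000111); offset now 12 = byte 1 bit 4; 28 bits remain
Read 3: bits[12:20] width=8 -> value=144 (bin 10010000); offset now 20 = byte 2 bit 4; 20 bits remain
Read 4: bits[20:22] width=2 -> value=3 (bin 11); offset now 22 = byte 2 bit 6; 18 bits remain

Answer: 18 1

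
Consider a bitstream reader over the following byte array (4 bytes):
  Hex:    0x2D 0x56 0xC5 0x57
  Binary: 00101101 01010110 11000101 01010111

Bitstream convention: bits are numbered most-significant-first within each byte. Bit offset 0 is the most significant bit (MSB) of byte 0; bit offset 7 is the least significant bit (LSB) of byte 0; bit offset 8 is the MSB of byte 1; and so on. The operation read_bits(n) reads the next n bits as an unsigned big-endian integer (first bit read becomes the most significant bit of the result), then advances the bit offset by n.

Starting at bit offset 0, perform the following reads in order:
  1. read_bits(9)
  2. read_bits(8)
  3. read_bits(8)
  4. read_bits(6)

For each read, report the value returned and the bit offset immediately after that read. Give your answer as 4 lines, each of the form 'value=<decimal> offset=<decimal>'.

Read 1: bits[0:9] width=9 -> value=90 (bin 001011010); offset now 9 = byte 1 bit 1; 23 bits remain
Read 2: bits[9:17] width=8 -> value=173 (bin 10101101); offset now 17 = byte 2 bit 1; 15 bits remain
Read 3: bits[17:25] width=8 -> value=138 (bin 10001010); offset now 25 = byte 3 bit 1; 7 bits remain
Read 4: bits[25:31] width=6 -> value=43 (bin 101011); offset now 31 = byte 3 bit 7; 1 bits remain

Answer: value=90 offset=9
value=173 offset=17
value=138 offset=25
value=43 offset=31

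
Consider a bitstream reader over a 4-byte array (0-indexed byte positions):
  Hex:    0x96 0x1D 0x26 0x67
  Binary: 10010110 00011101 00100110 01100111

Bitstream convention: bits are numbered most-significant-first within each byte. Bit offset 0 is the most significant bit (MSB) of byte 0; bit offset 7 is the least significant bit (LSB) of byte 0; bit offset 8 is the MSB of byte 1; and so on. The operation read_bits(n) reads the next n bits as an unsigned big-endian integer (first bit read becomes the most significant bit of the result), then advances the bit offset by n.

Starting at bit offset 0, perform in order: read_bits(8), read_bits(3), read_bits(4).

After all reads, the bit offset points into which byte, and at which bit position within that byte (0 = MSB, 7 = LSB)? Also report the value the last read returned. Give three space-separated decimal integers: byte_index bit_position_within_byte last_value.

Answer: 1 7 14

Derivation:
Read 1: bits[0:8] width=8 -> value=150 (bin 10010110); offset now 8 = byte 1 bit 0; 24 bits remain
Read 2: bits[8:11] width=3 -> value=0 (bin 000); offset now 11 = byte 1 bit 3; 21 bits remain
Read 3: bits[11:15] width=4 -> value=14 (bin 1110); offset now 15 = byte 1 bit 7; 17 bits remain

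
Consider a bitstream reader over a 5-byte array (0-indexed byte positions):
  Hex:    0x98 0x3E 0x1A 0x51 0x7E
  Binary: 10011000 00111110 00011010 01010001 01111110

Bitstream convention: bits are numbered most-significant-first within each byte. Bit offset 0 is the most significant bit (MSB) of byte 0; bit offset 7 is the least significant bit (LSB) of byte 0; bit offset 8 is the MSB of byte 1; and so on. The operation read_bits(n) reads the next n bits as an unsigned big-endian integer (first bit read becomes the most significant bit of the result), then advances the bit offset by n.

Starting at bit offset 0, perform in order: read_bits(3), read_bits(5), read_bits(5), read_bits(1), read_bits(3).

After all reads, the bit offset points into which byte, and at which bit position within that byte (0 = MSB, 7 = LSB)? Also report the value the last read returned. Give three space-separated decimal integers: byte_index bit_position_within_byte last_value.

Answer: 2 1 4

Derivation:
Read 1: bits[0:3] width=3 -> value=4 (bin 100); offset now 3 = byte 0 bit 3; 37 bits remain
Read 2: bits[3:8] width=5 -> value=24 (bin 11000); offset now 8 = byte 1 bit 0; 32 bits remain
Read 3: bits[8:13] width=5 -> value=7 (bin 00111); offset now 13 = byte 1 bit 5; 27 bits remain
Read 4: bits[13:14] width=1 -> value=1 (bin 1); offset now 14 = byte 1 bit 6; 26 bits remain
Read 5: bits[14:17] width=3 -> value=4 (bin 100); offset now 17 = byte 2 bit 1; 23 bits remain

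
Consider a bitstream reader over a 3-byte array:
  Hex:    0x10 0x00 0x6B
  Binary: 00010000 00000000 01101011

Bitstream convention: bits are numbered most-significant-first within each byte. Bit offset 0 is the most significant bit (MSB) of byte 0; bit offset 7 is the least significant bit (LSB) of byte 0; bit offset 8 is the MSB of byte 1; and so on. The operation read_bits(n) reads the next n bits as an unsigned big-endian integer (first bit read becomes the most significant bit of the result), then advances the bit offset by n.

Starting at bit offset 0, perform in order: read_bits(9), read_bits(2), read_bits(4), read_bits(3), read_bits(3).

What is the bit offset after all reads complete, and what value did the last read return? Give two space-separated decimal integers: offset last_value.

Read 1: bits[0:9] width=9 -> value=32 (bin 000100000); offset now 9 = byte 1 bit 1; 15 bits remain
Read 2: bits[9:11] width=2 -> value=0 (bin 00); offset now 11 = byte 1 bit 3; 13 bits remain
Read 3: bits[11:15] width=4 -> value=0 (bin 0000); offset now 15 = byte 1 bit 7; 9 bits remain
Read 4: bits[15:18] width=3 -> value=1 (bin 001); offset now 18 = byte 2 bit 2; 6 bits remain
Read 5: bits[18:21] width=3 -> value=5 (bin 101); offset now 21 = byte 2 bit 5; 3 bits remain

Answer: 21 5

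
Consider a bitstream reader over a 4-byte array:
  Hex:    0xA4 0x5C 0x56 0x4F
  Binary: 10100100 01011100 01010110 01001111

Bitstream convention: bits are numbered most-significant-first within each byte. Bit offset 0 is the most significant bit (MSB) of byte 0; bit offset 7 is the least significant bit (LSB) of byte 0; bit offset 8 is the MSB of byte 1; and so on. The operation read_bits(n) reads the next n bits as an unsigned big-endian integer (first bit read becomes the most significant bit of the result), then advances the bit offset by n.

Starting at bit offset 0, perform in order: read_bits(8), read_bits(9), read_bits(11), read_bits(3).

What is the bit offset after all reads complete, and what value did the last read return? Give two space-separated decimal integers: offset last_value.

Read 1: bits[0:8] width=8 -> value=164 (bin 10100100); offset now 8 = byte 1 bit 0; 24 bits remain
Read 2: bits[8:17] width=9 -> value=184 (bin 010111000); offset now 17 = byte 2 bit 1; 15 bits remain
Read 3: bits[17:28] width=11 -> value=1380 (bin 10101100100); offset now 28 = byte 3 bit 4; 4 bits remain
Read 4: bits[28:31] width=3 -> value=7 (bin 111); offset now 31 = byte 3 bit 7; 1 bits remain

Answer: 31 7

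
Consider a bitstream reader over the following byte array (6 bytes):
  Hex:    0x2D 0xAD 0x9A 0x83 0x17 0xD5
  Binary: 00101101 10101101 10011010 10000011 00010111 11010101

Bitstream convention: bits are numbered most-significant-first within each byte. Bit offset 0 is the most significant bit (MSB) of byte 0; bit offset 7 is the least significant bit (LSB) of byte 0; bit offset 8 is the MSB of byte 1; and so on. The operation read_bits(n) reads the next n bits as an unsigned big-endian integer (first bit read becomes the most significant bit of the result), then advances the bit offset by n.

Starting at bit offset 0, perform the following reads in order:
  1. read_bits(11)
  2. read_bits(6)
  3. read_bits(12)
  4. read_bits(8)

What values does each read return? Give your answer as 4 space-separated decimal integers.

Read 1: bits[0:11] width=11 -> value=365 (bin 00101101101); offset now 11 = byte 1 bit 3; 37 bits remain
Read 2: bits[11:17] width=6 -> value=27 (bin 011011); offset now 17 = byte 2 bit 1; 31 bits remain
Read 3: bits[17:29] width=12 -> value=848 (bin 001101010000); offset now 29 = byte 3 bit 5; 19 bits remain
Read 4: bits[29:37] width=8 -> value=98 (bin 01100010); offset now 37 = byte 4 bit 5; 11 bits remain

Answer: 365 27 848 98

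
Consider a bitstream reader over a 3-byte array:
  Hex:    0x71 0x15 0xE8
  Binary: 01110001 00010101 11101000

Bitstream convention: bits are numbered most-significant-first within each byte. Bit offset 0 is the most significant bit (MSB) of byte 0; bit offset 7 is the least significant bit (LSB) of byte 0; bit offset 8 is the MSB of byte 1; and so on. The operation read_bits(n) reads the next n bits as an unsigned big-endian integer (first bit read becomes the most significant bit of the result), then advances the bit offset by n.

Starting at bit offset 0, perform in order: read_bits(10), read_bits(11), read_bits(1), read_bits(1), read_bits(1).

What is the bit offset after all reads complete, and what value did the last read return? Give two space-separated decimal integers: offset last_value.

Answer: 24 0

Derivation:
Read 1: bits[0:10] width=10 -> value=452 (bin 0111000100); offset now 10 = byte 1 bit 2; 14 bits remain
Read 2: bits[10:21] width=11 -> value=701 (bin 01010111101); offset now 21 = byte 2 bit 5; 3 bits remain
Read 3: bits[21:22] width=1 -> value=0 (bin 0); offset now 22 = byte 2 bit 6; 2 bits remain
Read 4: bits[22:23] width=1 -> value=0 (bin 0); offset now 23 = byte 2 bit 7; 1 bits remain
Read 5: bits[23:24] width=1 -> value=0 (bin 0); offset now 24 = byte 3 bit 0; 0 bits remain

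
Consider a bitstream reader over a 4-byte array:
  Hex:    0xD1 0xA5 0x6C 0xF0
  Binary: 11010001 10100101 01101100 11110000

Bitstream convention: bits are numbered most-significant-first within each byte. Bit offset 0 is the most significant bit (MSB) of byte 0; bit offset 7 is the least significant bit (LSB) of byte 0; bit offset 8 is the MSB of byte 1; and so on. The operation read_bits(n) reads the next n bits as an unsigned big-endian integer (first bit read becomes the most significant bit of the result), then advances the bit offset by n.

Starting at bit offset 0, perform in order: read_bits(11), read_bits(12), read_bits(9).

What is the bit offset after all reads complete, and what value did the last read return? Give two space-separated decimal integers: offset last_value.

Answer: 32 240

Derivation:
Read 1: bits[0:11] width=11 -> value=1677 (bin 11010001101); offset now 11 = byte 1 bit 3; 21 bits remain
Read 2: bits[11:23] width=12 -> value=694 (bin 001010110110); offset now 23 = byte 2 bit 7; 9 bits remain
Read 3: bits[23:32] width=9 -> value=240 (bin 011110000); offset now 32 = byte 4 bit 0; 0 bits remain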